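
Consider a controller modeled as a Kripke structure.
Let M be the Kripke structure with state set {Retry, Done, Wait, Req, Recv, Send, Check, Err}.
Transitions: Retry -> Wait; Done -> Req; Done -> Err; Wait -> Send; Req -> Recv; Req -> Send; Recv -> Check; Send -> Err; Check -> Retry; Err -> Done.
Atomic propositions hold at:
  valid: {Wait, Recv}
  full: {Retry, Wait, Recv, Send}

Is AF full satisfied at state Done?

AF full: least fixpoint, start Z0 = {Retry, Wait, Recv, Send}, add states with every successor in Z. Z1 = {Retry, Wait, Req, Recv, Send, Check}; fixed.
Sat(AF full) = {Retry, Wait, Req, Recv, Send, Check}
Done ∉ Sat(AF full) = {Retry, Wait, Req, Recv, Send, Check}, so the formula does not hold at Done.

No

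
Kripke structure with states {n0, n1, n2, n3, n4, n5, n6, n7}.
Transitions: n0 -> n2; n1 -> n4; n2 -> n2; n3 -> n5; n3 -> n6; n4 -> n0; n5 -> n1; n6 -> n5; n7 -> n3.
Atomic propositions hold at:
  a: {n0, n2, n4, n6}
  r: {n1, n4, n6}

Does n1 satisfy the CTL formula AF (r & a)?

Sat(r & a) = {n4, n6}
AF (r & a): least fixpoint, start Z0 = {n4, n6}, add states with every successor in Z. Z1 = {n1, n4, n6}; Z2 = {n1, n4, n5, n6}; Z3 = {n1, n3, n4, n5, n6}; Z4 = {n1, n3, n4, n5, n6, n7}; fixed.
Sat(AF (r & a)) = {n1, n3, n4, n5, n6, n7}
n1 ∈ Sat(AF (r & a)) = {n1, n3, n4, n5, n6, n7}, so the formula holds at n1.

Yes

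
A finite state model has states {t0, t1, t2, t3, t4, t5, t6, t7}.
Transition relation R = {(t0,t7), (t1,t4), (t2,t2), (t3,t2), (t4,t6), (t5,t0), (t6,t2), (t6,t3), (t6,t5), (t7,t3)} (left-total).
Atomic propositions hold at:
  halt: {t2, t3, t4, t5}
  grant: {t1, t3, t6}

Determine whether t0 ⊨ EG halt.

No

EG halt: greatest fixpoint, start Z0 = {t2, t3, t4, t5}, keep only states in Sat with some successor in Z. Z1 = {t2, t3}; fixed.
Sat(EG halt) = {t2, t3}
t0 ∉ Sat(EG halt) = {t2, t3}, so the formula does not hold at t0.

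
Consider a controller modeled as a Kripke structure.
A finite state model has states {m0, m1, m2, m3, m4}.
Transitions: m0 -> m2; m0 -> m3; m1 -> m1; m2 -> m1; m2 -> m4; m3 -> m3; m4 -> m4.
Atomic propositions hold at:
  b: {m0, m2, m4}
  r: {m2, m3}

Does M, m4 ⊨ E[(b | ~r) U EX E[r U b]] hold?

Sat(~r) = {m0, m1, m4}
Sat(b | ~r) = {m0, m1, m2, m4}
E[r U b]: least fixpoint, start Z0 = Sat(b) = {m0, m2, m4}, add states in Sat(r) with some successor in Z. Already a fixed point.
Sat(E[r U b]) = {m0, m2, m4}
Sat(EX E[r U b]) = {s : some successor in {m0, m2, m4}} = {m0, m2, m4}
E[(b | ~r) U EX E[r U b]]: least fixpoint, start Z0 = Sat(EX E[r U b]) = {m0, m2, m4}, add states in Sat(b | ~r) with some successor in Z. Already a fixed point.
Sat(E[(b | ~r) U EX E[r U b]]) = {m0, m2, m4}
m4 ∈ Sat(E[(b | ~r) U EX E[r U b]]) = {m0, m2, m4}, so the formula holds at m4.

Yes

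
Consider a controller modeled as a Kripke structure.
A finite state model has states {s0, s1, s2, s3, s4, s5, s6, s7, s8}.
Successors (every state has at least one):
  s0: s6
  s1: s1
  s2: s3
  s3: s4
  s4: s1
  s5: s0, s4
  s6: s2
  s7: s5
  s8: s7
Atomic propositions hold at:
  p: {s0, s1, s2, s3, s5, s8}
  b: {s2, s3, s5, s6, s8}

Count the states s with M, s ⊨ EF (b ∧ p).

7

Sat(b ∧ p) = {s2, s3, s5, s8}
EF (b ∧ p): least fixpoint, start Z0 = {s2, s3, s5, s8}, add states with some successor in Z. Z1 = {s2, s3, s5, s6, s7, s8}; Z2 = {s0, s2, s3, s5, s6, s7, s8}; fixed.
Sat(EF (b ∧ p)) = {s0, s2, s3, s5, s6, s7, s8}
|Sat(EF (b ∧ p))| = |{s0, s2, s3, s5, s6, s7, s8}| = 7.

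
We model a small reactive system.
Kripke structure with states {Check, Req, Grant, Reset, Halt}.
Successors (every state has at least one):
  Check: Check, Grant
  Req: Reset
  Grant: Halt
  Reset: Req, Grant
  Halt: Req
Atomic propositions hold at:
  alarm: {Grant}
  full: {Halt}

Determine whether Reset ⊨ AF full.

AF full: least fixpoint, start Z0 = {Halt}, add states with every successor in Z. Z1 = {Grant, Halt}; fixed.
Sat(AF full) = {Grant, Halt}
Reset ∉ Sat(AF full) = {Grant, Halt}, so the formula does not hold at Reset.

No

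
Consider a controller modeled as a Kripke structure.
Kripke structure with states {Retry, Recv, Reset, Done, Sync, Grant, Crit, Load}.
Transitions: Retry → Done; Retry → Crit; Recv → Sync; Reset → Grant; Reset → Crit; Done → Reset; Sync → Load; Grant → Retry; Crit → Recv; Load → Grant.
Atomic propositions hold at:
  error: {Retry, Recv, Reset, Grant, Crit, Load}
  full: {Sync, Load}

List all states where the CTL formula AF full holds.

AF full: least fixpoint, start Z0 = {Sync, Load}, add states with every successor in Z. Z1 = {Recv, Sync, Load}; Z2 = {Recv, Sync, Crit, Load}; fixed.
Sat(AF full) = {Recv, Sync, Crit, Load}

{Recv, Sync, Crit, Load}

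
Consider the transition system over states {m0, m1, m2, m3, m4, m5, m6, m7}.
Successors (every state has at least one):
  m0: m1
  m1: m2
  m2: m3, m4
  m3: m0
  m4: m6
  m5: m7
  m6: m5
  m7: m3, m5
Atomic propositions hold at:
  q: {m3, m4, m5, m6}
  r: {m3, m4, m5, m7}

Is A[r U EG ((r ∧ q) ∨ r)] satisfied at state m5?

Yes

Sat(r ∧ q) = {m3, m4, m5}
Sat((r ∧ q) ∨ r) = {m3, m4, m5, m7}
EG ((r ∧ q) ∨ r): greatest fixpoint, start Z0 = {m3, m4, m5, m7}, keep only states in Sat with some successor in Z. Z1 = {m5, m7}; fixed.
Sat(EG ((r ∧ q) ∨ r)) = {m5, m7}
A[r U EG ((r ∧ q) ∨ r)]: least fixpoint, start Z0 = Sat(EG ((r ∧ q) ∨ r)) = {m5, m7}, add states in Sat(r) with every successor in Z. Already a fixed point.
Sat(A[r U EG ((r ∧ q) ∨ r)]) = {m5, m7}
m5 ∈ Sat(A[r U EG ((r ∧ q) ∨ r)]) = {m5, m7}, so the formula holds at m5.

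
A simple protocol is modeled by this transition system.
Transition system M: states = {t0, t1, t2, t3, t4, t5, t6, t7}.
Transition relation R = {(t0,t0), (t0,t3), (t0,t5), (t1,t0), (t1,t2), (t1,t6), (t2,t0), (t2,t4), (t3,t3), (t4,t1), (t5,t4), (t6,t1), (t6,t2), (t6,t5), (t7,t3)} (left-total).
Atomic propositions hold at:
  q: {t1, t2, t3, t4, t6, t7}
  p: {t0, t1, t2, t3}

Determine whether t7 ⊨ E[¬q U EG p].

Sat(¬q) = {t0, t5}
EG p: greatest fixpoint, start Z0 = {t0, t1, t2, t3}, keep only states in Sat with some successor in Z. Already a fixed point.
Sat(EG p) = {t0, t1, t2, t3}
E[¬q U EG p]: least fixpoint, start Z0 = Sat(EG p) = {t0, t1, t2, t3}, add states in Sat(¬q) with some successor in Z. Already a fixed point.
Sat(E[¬q U EG p]) = {t0, t1, t2, t3}
t7 ∉ Sat(E[¬q U EG p]) = {t0, t1, t2, t3}, so the formula does not hold at t7.

No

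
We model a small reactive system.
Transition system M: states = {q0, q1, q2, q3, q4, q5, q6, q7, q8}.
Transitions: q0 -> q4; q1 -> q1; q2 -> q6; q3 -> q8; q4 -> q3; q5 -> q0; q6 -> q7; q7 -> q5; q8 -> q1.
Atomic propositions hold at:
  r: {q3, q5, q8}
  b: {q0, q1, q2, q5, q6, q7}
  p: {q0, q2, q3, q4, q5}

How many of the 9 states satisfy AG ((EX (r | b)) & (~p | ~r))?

2

Sat(r | b) = {q0, q1, q2, q3, q5, q6, q7, q8}
Sat(EX (r | b)) = {s : some successor in {q0, q1, q2, q3, q5, q6, q7, q8}} = {q1, q2, q3, q4, q5, q6, q7, q8}
Sat(~p) = {q1, q6, q7, q8}
Sat(~r) = {q0, q1, q2, q4, q6, q7}
Sat(~p | ~r) = {q0, q1, q2, q4, q6, q7, q8}
Sat((EX (r | b)) & (~p | ~r)) = {q1, q2, q4, q6, q7, q8}
AG ((EX (r | b)) & (~p | ~r)): greatest fixpoint, start Z0 = {q1, q2, q4, q6, q7, q8}, keep only states in Sat with every successor in Z. Z1 = {q1, q2, q6, q8}; Z2 = {q1, q2, q8}; Z3 = {q1, q8}; fixed.
Sat(AG ((EX (r | b)) & (~p | ~r))) = {q1, q8}
|Sat(AG ((EX (r | b)) & (~p | ~r)))| = |{q1, q8}| = 2.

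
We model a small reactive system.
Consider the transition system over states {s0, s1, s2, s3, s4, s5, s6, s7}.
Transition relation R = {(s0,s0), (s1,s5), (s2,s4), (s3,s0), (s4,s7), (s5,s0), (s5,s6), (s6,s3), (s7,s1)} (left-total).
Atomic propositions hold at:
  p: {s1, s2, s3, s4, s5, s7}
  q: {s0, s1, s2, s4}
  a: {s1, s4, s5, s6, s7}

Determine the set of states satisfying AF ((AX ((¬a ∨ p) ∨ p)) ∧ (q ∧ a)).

Sat(¬a) = {s0, s2, s3}
Sat(¬a ∨ p) = {s0, s1, s2, s3, s4, s5, s7}
Sat((¬a ∨ p) ∨ p) = {s0, s1, s2, s3, s4, s5, s7}
Sat(AX ((¬a ∨ p) ∨ p)) = {s : every successor in {s0, s1, s2, s3, s4, s5, s7}} = {s0, s1, s2, s3, s4, s6, s7}
Sat(q ∧ a) = {s1, s4}
Sat((AX ((¬a ∨ p) ∨ p)) ∧ (q ∧ a)) = {s1, s4}
AF ((AX ((¬a ∨ p) ∨ p)) ∧ (q ∧ a)): least fixpoint, start Z0 = {s1, s4}, add states with every successor in Z. Z1 = {s1, s2, s4, s7}; fixed.
Sat(AF ((AX ((¬a ∨ p) ∨ p)) ∧ (q ∧ a))) = {s1, s2, s4, s7}

{s1, s2, s4, s7}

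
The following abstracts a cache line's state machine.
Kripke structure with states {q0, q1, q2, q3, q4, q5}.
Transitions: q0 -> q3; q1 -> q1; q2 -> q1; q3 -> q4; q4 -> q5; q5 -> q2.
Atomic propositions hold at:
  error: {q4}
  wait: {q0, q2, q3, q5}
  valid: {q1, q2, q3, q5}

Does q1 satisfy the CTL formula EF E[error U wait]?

E[error U wait]: least fixpoint, start Z0 = Sat(wait) = {q0, q2, q3, q5}, add states in Sat(error) with some successor in Z. Z1 = {q0, q2, q3, q4, q5}; fixed.
Sat(E[error U wait]) = {q0, q2, q3, q4, q5}
EF E[error U wait]: least fixpoint, start Z0 = {q0, q2, q3, q4, q5}, add states with some successor in Z. Already a fixed point.
Sat(EF E[error U wait]) = {q0, q2, q3, q4, q5}
q1 ∉ Sat(EF E[error U wait]) = {q0, q2, q3, q4, q5}, so the formula does not hold at q1.

No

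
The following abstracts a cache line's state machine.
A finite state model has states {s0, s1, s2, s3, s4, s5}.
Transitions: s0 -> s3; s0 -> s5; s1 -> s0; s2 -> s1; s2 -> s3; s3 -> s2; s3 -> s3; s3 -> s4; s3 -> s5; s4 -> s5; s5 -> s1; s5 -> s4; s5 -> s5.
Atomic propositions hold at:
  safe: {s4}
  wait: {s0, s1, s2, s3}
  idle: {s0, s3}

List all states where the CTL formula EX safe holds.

{s3, s5}

Sat(EX safe) = {s : some successor in {s4}} = {s3, s5}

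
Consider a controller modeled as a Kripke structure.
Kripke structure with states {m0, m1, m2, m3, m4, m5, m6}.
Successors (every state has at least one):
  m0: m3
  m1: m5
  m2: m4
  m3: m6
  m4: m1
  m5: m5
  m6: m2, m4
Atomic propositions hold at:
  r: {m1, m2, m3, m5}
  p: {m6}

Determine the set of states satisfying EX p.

{m3}

Sat(EX p) = {s : some successor in {m6}} = {m3}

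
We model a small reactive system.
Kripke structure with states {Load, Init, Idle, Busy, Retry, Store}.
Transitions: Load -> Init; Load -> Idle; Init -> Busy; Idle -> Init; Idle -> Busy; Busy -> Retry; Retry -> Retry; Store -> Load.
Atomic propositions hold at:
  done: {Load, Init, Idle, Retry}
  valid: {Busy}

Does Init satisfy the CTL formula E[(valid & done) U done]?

Sat(valid & done) = ∅
E[(valid & done) U done]: least fixpoint, start Z0 = Sat(done) = {Load, Init, Idle, Retry}, add states in Sat(valid & done) with some successor in Z. Already a fixed point.
Sat(E[(valid & done) U done]) = {Load, Init, Idle, Retry}
Init ∈ Sat(E[(valid & done) U done]) = {Load, Init, Idle, Retry}, so the formula holds at Init.

Yes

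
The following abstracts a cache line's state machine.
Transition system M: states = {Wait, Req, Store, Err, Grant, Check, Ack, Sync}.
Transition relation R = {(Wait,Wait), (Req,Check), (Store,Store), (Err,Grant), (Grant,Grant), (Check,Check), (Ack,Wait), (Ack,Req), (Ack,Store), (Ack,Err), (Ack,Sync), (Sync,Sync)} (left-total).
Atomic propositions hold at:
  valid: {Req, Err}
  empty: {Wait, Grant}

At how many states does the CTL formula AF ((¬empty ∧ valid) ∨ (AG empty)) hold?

4

Sat(¬empty) = {Req, Store, Err, Check, Ack, Sync}
Sat(¬empty ∧ valid) = {Req, Err}
AG empty: greatest fixpoint, start Z0 = {Wait, Grant}, keep only states in Sat with every successor in Z. Already a fixed point.
Sat(AG empty) = {Wait, Grant}
Sat((¬empty ∧ valid) ∨ (AG empty)) = {Wait, Req, Err, Grant}
AF ((¬empty ∧ valid) ∨ (AG empty)): least fixpoint, start Z0 = {Wait, Req, Err, Grant}, add states with every successor in Z. Already a fixed point.
Sat(AF ((¬empty ∧ valid) ∨ (AG empty))) = {Wait, Req, Err, Grant}
|Sat(AF ((¬empty ∧ valid) ∨ (AG empty)))| = |{Wait, Req, Err, Grant}| = 4.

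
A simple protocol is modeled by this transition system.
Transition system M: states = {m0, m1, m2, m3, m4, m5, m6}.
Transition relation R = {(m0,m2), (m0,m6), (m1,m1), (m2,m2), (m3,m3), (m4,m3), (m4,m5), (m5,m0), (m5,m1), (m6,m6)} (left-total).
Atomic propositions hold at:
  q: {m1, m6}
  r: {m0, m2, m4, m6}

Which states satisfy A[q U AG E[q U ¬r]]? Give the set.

Sat(¬r) = {m1, m3, m5}
E[q U ¬r]: least fixpoint, start Z0 = Sat(¬r) = {m1, m3, m5}, add states in Sat(q) with some successor in Z. Already a fixed point.
Sat(E[q U ¬r]) = {m1, m3, m5}
AG E[q U ¬r]: greatest fixpoint, start Z0 = {m1, m3, m5}, keep only states in Sat with every successor in Z. Z1 = {m1, m3}; fixed.
Sat(AG E[q U ¬r]) = {m1, m3}
A[q U AG E[q U ¬r]]: least fixpoint, start Z0 = Sat(AG E[q U ¬r]) = {m1, m3}, add states in Sat(q) with every successor in Z. Already a fixed point.
Sat(A[q U AG E[q U ¬r]]) = {m1, m3}

{m1, m3}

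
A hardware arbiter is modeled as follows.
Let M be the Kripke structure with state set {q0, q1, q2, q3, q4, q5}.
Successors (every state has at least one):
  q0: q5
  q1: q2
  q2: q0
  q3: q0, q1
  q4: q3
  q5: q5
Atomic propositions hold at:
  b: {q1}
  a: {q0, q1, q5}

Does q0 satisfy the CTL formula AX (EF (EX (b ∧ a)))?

No

Sat(b ∧ a) = {q1}
Sat(EX (b ∧ a)) = {s : some successor in {q1}} = {q3}
EF (EX (b ∧ a)): least fixpoint, start Z0 = {q3}, add states with some successor in Z. Z1 = {q3, q4}; fixed.
Sat(EF (EX (b ∧ a))) = {q3, q4}
Sat(AX (EF (EX (b ∧ a)))) = {s : every successor in {q3, q4}} = {q4}
q0 ∉ Sat(AX (EF (EX (b ∧ a)))) = {q4}, so the formula does not hold at q0.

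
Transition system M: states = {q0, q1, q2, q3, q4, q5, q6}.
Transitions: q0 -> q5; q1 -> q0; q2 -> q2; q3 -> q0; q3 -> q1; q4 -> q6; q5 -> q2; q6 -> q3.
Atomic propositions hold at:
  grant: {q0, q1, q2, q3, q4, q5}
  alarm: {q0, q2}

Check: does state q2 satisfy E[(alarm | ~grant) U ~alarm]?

Sat(~grant) = {q6}
Sat(alarm | ~grant) = {q0, q2, q6}
Sat(~alarm) = {q1, q3, q4, q5, q6}
E[(alarm | ~grant) U ~alarm]: least fixpoint, start Z0 = Sat(~alarm) = {q1, q3, q4, q5, q6}, add states in Sat(alarm | ~grant) with some successor in Z. Z1 = {q0, q1, q3, q4, q5, q6}; fixed.
Sat(E[(alarm | ~grant) U ~alarm]) = {q0, q1, q3, q4, q5, q6}
q2 ∉ Sat(E[(alarm | ~grant) U ~alarm]) = {q0, q1, q3, q4, q5, q6}, so the formula does not hold at q2.

No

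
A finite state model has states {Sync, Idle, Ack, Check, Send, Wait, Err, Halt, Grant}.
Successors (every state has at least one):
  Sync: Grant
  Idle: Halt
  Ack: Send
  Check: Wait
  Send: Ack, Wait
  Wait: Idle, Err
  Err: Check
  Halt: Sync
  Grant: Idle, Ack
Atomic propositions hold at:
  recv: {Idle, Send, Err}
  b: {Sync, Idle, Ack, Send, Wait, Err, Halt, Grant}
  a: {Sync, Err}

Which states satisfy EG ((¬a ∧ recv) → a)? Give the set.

Sat(¬a) = {Idle, Ack, Check, Send, Wait, Halt, Grant}
Sat(¬a ∧ recv) = {Idle, Send}
Sat((¬a ∧ recv) → a) = {Sync, Ack, Check, Wait, Err, Halt, Grant}
EG ((¬a ∧ recv) → a): greatest fixpoint, start Z0 = {Sync, Ack, Check, Wait, Err, Halt, Grant}, keep only states in Sat with some successor in Z. Z1 = {Sync, Check, Wait, Err, Halt, Grant}; Z2 = {Sync, Check, Wait, Err, Halt}; Z3 = {Check, Wait, Err, Halt}; Z4 = {Check, Wait, Err}; fixed.
Sat(EG ((¬a ∧ recv) → a)) = {Check, Wait, Err}

{Check, Wait, Err}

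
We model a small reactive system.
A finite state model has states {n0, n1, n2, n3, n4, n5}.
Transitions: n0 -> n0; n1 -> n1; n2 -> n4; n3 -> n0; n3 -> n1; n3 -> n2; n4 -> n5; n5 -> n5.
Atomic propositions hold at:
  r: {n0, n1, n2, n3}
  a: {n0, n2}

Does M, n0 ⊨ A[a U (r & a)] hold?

Yes

Sat(r & a) = {n0, n2}
A[a U (r & a)]: least fixpoint, start Z0 = Sat((r & a)) = {n0, n2}, add states in Sat(a) with every successor in Z. Already a fixed point.
Sat(A[a U (r & a)]) = {n0, n2}
n0 ∈ Sat(A[a U (r & a)]) = {n0, n2}, so the formula holds at n0.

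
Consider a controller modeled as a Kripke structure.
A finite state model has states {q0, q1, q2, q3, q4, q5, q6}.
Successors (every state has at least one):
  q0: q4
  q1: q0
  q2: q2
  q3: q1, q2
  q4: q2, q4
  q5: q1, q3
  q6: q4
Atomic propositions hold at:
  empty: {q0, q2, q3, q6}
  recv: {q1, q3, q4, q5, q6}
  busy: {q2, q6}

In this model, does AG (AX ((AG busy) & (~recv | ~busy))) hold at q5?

AG busy: greatest fixpoint, start Z0 = {q2, q6}, keep only states in Sat with every successor in Z. Z1 = {q2}; fixed.
Sat(AG busy) = {q2}
Sat(~recv) = {q0, q2}
Sat(~busy) = {q0, q1, q3, q4, q5}
Sat(~recv | ~busy) = {q0, q1, q2, q3, q4, q5}
Sat((AG busy) & (~recv | ~busy)) = {q2}
Sat(AX ((AG busy) & (~recv | ~busy))) = {s : every successor in {q2}} = {q2}
AG (AX ((AG busy) & (~recv | ~busy))): greatest fixpoint, start Z0 = {q2}, keep only states in Sat with every successor in Z. Already a fixed point.
Sat(AG (AX ((AG busy) & (~recv | ~busy)))) = {q2}
q5 ∉ Sat(AG (AX ((AG busy) & (~recv | ~busy)))) = {q2}, so the formula does not hold at q5.

No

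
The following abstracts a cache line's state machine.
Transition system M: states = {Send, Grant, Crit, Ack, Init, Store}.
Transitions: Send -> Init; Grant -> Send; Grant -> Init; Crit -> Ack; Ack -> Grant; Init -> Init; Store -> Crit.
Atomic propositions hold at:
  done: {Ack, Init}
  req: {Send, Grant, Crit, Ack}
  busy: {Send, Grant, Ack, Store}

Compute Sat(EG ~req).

{Init}

Sat(~req) = {Init, Store}
EG ~req: greatest fixpoint, start Z0 = {Init, Store}, keep only states in Sat with some successor in Z. Z1 = {Init}; fixed.
Sat(EG ~req) = {Init}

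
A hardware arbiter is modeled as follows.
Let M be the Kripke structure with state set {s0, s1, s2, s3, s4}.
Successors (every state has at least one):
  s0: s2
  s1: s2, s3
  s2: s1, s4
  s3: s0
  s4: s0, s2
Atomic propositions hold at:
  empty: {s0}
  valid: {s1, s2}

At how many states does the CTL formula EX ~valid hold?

4

Sat(~valid) = {s0, s3, s4}
Sat(EX ~valid) = {s : some successor in {s0, s3, s4}} = {s1, s2, s3, s4}
|Sat(EX ~valid)| = |{s1, s2, s3, s4}| = 4.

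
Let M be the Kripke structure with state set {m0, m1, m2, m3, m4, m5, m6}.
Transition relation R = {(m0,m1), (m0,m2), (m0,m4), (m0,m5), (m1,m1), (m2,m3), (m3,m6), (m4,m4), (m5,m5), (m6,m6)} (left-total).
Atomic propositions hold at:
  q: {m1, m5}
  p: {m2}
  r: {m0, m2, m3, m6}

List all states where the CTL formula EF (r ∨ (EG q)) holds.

EG q: greatest fixpoint, start Z0 = {m1, m5}, keep only states in Sat with some successor in Z. Already a fixed point.
Sat(EG q) = {m1, m5}
Sat(r ∨ (EG q)) = {m0, m1, m2, m3, m5, m6}
EF (r ∨ (EG q)): least fixpoint, start Z0 = {m0, m1, m2, m3, m5, m6}, add states with some successor in Z. Already a fixed point.
Sat(EF (r ∨ (EG q))) = {m0, m1, m2, m3, m5, m6}

{m0, m1, m2, m3, m5, m6}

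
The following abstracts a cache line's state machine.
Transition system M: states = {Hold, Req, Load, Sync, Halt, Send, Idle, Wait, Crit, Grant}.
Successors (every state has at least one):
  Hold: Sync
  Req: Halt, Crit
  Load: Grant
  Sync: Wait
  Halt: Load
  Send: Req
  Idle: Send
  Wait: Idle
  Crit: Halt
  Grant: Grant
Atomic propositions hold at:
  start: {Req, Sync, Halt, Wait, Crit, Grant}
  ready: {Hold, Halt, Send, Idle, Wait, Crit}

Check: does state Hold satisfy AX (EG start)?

EG start: greatest fixpoint, start Z0 = {Req, Sync, Halt, Wait, Crit, Grant}, keep only states in Sat with some successor in Z. Z1 = {Req, Sync, Crit, Grant}; Z2 = {Req, Grant}; Z3 = {Grant}; fixed.
Sat(EG start) = {Grant}
Sat(AX (EG start)) = {s : every successor in {Grant}} = {Load, Grant}
Hold ∉ Sat(AX (EG start)) = {Load, Grant}, so the formula does not hold at Hold.

No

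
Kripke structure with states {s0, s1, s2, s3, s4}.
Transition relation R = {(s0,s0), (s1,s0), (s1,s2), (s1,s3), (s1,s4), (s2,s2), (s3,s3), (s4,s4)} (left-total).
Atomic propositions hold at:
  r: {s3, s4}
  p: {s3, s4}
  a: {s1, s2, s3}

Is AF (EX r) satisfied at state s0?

Sat(EX r) = {s : some successor in {s3, s4}} = {s1, s3, s4}
AF (EX r): least fixpoint, start Z0 = {s1, s3, s4}, add states with every successor in Z. Already a fixed point.
Sat(AF (EX r)) = {s1, s3, s4}
s0 ∉ Sat(AF (EX r)) = {s1, s3, s4}, so the formula does not hold at s0.

No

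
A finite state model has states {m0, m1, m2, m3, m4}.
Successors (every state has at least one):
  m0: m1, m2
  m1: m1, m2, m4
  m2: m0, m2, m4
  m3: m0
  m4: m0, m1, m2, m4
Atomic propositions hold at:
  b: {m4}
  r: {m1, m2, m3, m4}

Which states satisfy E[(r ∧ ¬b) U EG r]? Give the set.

Sat(¬b) = {m0, m1, m2, m3}
Sat(r ∧ ¬b) = {m1, m2, m3}
EG r: greatest fixpoint, start Z0 = {m1, m2, m3, m4}, keep only states in Sat with some successor in Z. Z1 = {m1, m2, m4}; fixed.
Sat(EG r) = {m1, m2, m4}
E[(r ∧ ¬b) U EG r]: least fixpoint, start Z0 = Sat(EG r) = {m1, m2, m4}, add states in Sat(r ∧ ¬b) with some successor in Z. Already a fixed point.
Sat(E[(r ∧ ¬b) U EG r]) = {m1, m2, m4}

{m1, m2, m4}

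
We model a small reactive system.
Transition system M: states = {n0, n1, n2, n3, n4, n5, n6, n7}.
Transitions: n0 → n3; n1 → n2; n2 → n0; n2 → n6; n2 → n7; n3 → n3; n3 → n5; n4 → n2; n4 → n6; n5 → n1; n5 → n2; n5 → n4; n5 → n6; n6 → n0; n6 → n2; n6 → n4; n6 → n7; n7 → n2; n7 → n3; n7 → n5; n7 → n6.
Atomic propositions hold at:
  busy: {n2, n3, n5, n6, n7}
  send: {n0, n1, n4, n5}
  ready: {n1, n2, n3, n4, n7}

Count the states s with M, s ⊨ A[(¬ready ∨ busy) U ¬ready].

3

Sat(¬ready) = {n0, n5, n6}
Sat(¬ready ∨ busy) = {n0, n2, n3, n5, n6, n7}
A[(¬ready ∨ busy) U ¬ready]: least fixpoint, start Z0 = Sat(¬ready) = {n0, n5, n6}, add states in Sat(¬ready ∨ busy) with every successor in Z. Already a fixed point.
Sat(A[(¬ready ∨ busy) U ¬ready]) = {n0, n5, n6}
|Sat(A[(¬ready ∨ busy) U ¬ready])| = |{n0, n5, n6}| = 3.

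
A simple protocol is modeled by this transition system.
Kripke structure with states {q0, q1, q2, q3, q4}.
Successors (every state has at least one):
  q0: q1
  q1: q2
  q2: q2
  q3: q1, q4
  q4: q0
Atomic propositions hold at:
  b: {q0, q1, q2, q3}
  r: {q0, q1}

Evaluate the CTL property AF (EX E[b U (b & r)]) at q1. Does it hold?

No

Sat(b & r) = {q0, q1}
E[b U (b & r)]: least fixpoint, start Z0 = Sat((b & r)) = {q0, q1}, add states in Sat(b) with some successor in Z. Z1 = {q0, q1, q3}; fixed.
Sat(E[b U (b & r)]) = {q0, q1, q3}
Sat(EX E[b U (b & r)]) = {s : some successor in {q0, q1, q3}} = {q0, q3, q4}
AF (EX E[b U (b & r)]): least fixpoint, start Z0 = {q0, q3, q4}, add states with every successor in Z. Already a fixed point.
Sat(AF (EX E[b U (b & r)])) = {q0, q3, q4}
q1 ∉ Sat(AF (EX E[b U (b & r)])) = {q0, q3, q4}, so the formula does not hold at q1.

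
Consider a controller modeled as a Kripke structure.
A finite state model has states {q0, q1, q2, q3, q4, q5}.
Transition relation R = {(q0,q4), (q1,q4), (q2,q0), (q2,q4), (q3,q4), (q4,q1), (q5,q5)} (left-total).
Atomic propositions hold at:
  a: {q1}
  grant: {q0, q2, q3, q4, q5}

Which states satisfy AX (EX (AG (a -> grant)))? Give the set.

Sat(a -> grant) = {q0, q2, q3, q4, q5}
AG (a -> grant): greatest fixpoint, start Z0 = {q0, q2, q3, q4, q5}, keep only states in Sat with every successor in Z. Z1 = {q0, q2, q3, q5}; Z2 = {q5}; fixed.
Sat(AG (a -> grant)) = {q5}
Sat(EX (AG (a -> grant))) = {s : some successor in {q5}} = {q5}
Sat(AX (EX (AG (a -> grant)))) = {s : every successor in {q5}} = {q5}

{q5}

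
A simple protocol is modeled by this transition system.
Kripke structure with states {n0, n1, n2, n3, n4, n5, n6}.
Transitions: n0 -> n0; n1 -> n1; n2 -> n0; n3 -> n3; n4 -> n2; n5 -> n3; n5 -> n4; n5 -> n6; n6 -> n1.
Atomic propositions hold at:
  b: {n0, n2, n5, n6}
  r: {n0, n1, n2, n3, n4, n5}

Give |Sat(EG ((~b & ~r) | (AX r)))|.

Sat(~b) = {n1, n3, n4}
Sat(~r) = {n6}
Sat(~b & ~r) = ∅
Sat(AX r) = {s : every successor in {n0, n1, n2, n3, n4, n5}} = {n0, n1, n2, n3, n4, n6}
Sat((~b & ~r) | (AX r)) = {n0, n1, n2, n3, n4, n6}
EG ((~b & ~r) | (AX r)): greatest fixpoint, start Z0 = {n0, n1, n2, n3, n4, n6}, keep only states in Sat with some successor in Z. Already a fixed point.
Sat(EG ((~b & ~r) | (AX r))) = {n0, n1, n2, n3, n4, n6}
|Sat(EG ((~b & ~r) | (AX r)))| = |{n0, n1, n2, n3, n4, n6}| = 6.

6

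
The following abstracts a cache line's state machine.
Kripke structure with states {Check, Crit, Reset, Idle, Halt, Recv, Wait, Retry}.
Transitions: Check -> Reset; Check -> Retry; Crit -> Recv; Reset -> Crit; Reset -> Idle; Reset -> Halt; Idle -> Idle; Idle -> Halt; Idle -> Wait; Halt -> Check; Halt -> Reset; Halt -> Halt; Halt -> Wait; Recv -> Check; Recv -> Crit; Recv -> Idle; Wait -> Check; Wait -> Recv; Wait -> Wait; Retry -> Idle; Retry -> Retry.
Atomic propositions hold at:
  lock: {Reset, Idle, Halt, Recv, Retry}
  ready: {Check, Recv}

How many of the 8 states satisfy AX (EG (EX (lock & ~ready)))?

3

Sat(~ready) = {Crit, Reset, Idle, Halt, Wait, Retry}
Sat(lock & ~ready) = {Reset, Idle, Halt, Retry}
Sat(EX (lock & ~ready)) = {s : some successor in {Reset, Idle, Halt, Retry}} = {Check, Reset, Idle, Halt, Recv, Retry}
EG (EX (lock & ~ready)): greatest fixpoint, start Z0 = {Check, Reset, Idle, Halt, Recv, Retry}, keep only states in Sat with some successor in Z. Already a fixed point.
Sat(EG (EX (lock & ~ready))) = {Check, Reset, Idle, Halt, Recv, Retry}
Sat(AX (EG (EX (lock & ~ready)))) = {s : every successor in {Check, Reset, Idle, Halt, Recv, Retry}} = {Check, Crit, Retry}
|Sat(AX (EG (EX (lock & ~ready))))| = |{Check, Crit, Retry}| = 3.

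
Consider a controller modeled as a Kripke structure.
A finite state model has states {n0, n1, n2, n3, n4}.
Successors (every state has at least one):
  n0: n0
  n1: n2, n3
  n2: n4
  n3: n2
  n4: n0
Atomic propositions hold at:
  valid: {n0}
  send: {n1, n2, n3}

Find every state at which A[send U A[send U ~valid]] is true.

{n1, n2, n3, n4}

Sat(~valid) = {n1, n2, n3, n4}
A[send U ~valid]: least fixpoint, start Z0 = Sat(~valid) = {n1, n2, n3, n4}, add states in Sat(send) with every successor in Z. Already a fixed point.
Sat(A[send U ~valid]) = {n1, n2, n3, n4}
A[send U A[send U ~valid]]: least fixpoint, start Z0 = Sat(A[send U ~valid]) = {n1, n2, n3, n4}, add states in Sat(send) with every successor in Z. Already a fixed point.
Sat(A[send U A[send U ~valid]]) = {n1, n2, n3, n4}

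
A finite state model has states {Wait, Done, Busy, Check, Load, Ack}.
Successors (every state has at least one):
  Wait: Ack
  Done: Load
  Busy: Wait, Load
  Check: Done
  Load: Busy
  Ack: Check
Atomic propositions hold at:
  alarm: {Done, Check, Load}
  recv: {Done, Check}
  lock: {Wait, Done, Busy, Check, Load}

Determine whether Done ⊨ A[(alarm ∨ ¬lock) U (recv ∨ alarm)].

Yes

Sat(¬lock) = {Ack}
Sat(alarm ∨ ¬lock) = {Done, Check, Load, Ack}
Sat(recv ∨ alarm) = {Done, Check, Load}
A[(alarm ∨ ¬lock) U (recv ∨ alarm)]: least fixpoint, start Z0 = Sat((recv ∨ alarm)) = {Done, Check, Load}, add states in Sat(alarm ∨ ¬lock) with every successor in Z. Z1 = {Done, Check, Load, Ack}; fixed.
Sat(A[(alarm ∨ ¬lock) U (recv ∨ alarm)]) = {Done, Check, Load, Ack}
Done ∈ Sat(A[(alarm ∨ ¬lock) U (recv ∨ alarm)]) = {Done, Check, Load, Ack}, so the formula holds at Done.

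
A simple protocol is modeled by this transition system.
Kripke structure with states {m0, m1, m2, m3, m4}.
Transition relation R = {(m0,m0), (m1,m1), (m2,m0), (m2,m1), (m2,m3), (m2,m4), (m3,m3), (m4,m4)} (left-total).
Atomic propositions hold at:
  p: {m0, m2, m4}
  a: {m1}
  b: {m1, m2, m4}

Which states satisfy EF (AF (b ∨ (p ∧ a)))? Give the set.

{m1, m2, m4}

Sat(p ∧ a) = ∅
Sat(b ∨ (p ∧ a)) = {m1, m2, m4}
AF (b ∨ (p ∧ a)): least fixpoint, start Z0 = {m1, m2, m4}, add states with every successor in Z. Already a fixed point.
Sat(AF (b ∨ (p ∧ a))) = {m1, m2, m4}
EF (AF (b ∨ (p ∧ a))): least fixpoint, start Z0 = {m1, m2, m4}, add states with some successor in Z. Already a fixed point.
Sat(EF (AF (b ∨ (p ∧ a)))) = {m1, m2, m4}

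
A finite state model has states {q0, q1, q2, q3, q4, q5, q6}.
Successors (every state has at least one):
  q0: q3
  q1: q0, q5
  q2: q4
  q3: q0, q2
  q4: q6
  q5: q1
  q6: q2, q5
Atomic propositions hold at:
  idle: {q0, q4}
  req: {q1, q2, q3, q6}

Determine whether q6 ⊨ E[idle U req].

E[idle U req]: least fixpoint, start Z0 = Sat(req) = {q1, q2, q3, q6}, add states in Sat(idle) with some successor in Z. Z1 = {q0, q1, q2, q3, q4, q6}; fixed.
Sat(E[idle U req]) = {q0, q1, q2, q3, q4, q6}
q6 ∈ Sat(E[idle U req]) = {q0, q1, q2, q3, q4, q6}, so the formula holds at q6.

Yes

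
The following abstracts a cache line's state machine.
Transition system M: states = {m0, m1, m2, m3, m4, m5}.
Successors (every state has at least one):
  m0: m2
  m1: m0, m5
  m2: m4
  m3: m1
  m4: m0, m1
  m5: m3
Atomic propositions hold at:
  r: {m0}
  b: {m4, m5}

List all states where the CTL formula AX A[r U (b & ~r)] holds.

{m2}

Sat(~r) = {m1, m2, m3, m4, m5}
Sat(b & ~r) = {m4, m5}
A[r U (b & ~r)]: least fixpoint, start Z0 = Sat((b & ~r)) = {m4, m5}, add states in Sat(r) with every successor in Z. Already a fixed point.
Sat(A[r U (b & ~r)]) = {m4, m5}
Sat(AX A[r U (b & ~r)]) = {s : every successor in {m4, m5}} = {m2}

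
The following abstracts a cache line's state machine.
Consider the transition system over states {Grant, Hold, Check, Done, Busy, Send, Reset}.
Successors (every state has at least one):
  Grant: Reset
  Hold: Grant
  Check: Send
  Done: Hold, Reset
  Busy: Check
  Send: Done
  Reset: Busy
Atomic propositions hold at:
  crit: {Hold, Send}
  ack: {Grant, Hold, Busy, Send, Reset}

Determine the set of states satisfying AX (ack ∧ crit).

Sat(ack ∧ crit) = {Hold, Send}
Sat(AX (ack ∧ crit)) = {s : every successor in {Hold, Send}} = {Check}

{Check}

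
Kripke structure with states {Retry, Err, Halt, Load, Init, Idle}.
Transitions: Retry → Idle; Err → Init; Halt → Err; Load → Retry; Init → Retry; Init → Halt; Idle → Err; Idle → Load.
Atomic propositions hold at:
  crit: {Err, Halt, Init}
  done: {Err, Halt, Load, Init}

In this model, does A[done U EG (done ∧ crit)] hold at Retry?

No

Sat(done ∧ crit) = {Err, Halt, Init}
EG (done ∧ crit): greatest fixpoint, start Z0 = {Err, Halt, Init}, keep only states in Sat with some successor in Z. Already a fixed point.
Sat(EG (done ∧ crit)) = {Err, Halt, Init}
A[done U EG (done ∧ crit)]: least fixpoint, start Z0 = Sat(EG (done ∧ crit)) = {Err, Halt, Init}, add states in Sat(done) with every successor in Z. Already a fixed point.
Sat(A[done U EG (done ∧ crit)]) = {Err, Halt, Init}
Retry ∉ Sat(A[done U EG (done ∧ crit)]) = {Err, Halt, Init}, so the formula does not hold at Retry.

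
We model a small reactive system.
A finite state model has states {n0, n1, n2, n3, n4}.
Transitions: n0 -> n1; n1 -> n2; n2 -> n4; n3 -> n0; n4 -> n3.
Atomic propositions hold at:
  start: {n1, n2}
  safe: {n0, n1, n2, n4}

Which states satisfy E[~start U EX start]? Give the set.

Sat(~start) = {n0, n3, n4}
Sat(EX start) = {s : some successor in {n1, n2}} = {n0, n1}
E[~start U EX start]: least fixpoint, start Z0 = Sat(EX start) = {n0, n1}, add states in Sat(~start) with some successor in Z. Z1 = {n0, n1, n3}; Z2 = {n0, n1, n3, n4}; fixed.
Sat(E[~start U EX start]) = {n0, n1, n3, n4}

{n0, n1, n3, n4}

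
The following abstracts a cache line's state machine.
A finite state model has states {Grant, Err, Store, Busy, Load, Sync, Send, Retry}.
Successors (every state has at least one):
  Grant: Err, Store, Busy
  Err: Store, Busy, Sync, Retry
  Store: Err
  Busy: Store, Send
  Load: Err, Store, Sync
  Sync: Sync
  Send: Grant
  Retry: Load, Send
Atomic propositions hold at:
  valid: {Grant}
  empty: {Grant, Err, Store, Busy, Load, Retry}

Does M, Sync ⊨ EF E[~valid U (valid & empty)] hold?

No

Sat(~valid) = {Err, Store, Busy, Load, Sync, Send, Retry}
Sat(valid & empty) = {Grant}
E[~valid U (valid & empty)]: least fixpoint, start Z0 = Sat((valid & empty)) = {Grant}, add states in Sat(~valid) with some successor in Z. Z1 = {Grant, Send}; Z2 = {Grant, Busy, Send, Retry}; Z3 = {Grant, Err, Busy, Send, Retry}; Z4 = {Grant, Err, Store, Busy, Load, Send, Retry}; fixed.
Sat(E[~valid U (valid & empty)]) = {Grant, Err, Store, Busy, Load, Send, Retry}
EF E[~valid U (valid & empty)]: least fixpoint, start Z0 = {Grant, Err, Store, Busy, Load, Send, Retry}, add states with some successor in Z. Already a fixed point.
Sat(EF E[~valid U (valid & empty)]) = {Grant, Err, Store, Busy, Load, Send, Retry}
Sync ∉ Sat(EF E[~valid U (valid & empty)]) = {Grant, Err, Store, Busy, Load, Send, Retry}, so the formula does not hold at Sync.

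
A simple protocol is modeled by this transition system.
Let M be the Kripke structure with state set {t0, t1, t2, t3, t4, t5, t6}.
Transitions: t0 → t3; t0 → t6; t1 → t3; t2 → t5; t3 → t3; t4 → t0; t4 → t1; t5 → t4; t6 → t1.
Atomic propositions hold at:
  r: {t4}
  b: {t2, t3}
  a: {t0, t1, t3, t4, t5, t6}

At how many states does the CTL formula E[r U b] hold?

2

E[r U b]: least fixpoint, start Z0 = Sat(b) = {t2, t3}, add states in Sat(r) with some successor in Z. Already a fixed point.
Sat(E[r U b]) = {t2, t3}
|Sat(E[r U b])| = |{t2, t3}| = 2.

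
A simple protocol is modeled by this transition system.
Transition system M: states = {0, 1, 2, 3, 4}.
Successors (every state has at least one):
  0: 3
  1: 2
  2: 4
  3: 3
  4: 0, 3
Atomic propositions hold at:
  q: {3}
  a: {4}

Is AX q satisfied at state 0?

Yes

Sat(AX q) = {s : every successor in {3}} = {0, 3}
0 ∈ Sat(AX q) = {0, 3}, so the formula holds at 0.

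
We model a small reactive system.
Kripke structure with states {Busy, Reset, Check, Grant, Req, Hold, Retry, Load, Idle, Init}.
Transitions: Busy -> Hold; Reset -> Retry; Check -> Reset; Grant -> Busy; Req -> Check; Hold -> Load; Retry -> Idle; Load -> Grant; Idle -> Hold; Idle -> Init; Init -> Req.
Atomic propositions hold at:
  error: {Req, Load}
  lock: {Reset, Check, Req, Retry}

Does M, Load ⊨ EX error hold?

Sat(EX error) = {s : some successor in {Req, Load}} = {Hold, Init}
Load ∉ Sat(EX error) = {Hold, Init}, so the formula does not hold at Load.

No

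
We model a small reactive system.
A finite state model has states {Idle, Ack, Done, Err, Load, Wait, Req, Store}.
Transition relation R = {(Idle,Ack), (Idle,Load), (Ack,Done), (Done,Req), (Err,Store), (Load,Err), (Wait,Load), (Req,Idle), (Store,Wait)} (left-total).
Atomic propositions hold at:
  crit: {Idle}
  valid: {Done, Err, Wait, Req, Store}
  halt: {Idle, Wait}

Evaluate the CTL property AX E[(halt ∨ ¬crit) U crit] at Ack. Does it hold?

Sat(¬crit) = {Ack, Done, Err, Load, Wait, Req, Store}
Sat(halt ∨ ¬crit) = {Idle, Ack, Done, Err, Load, Wait, Req, Store}
E[(halt ∨ ¬crit) U crit]: least fixpoint, start Z0 = Sat(crit) = {Idle}, add states in Sat(halt ∨ ¬crit) with some successor in Z. Z1 = {Idle, Req}; Z2 = {Idle, Done, Req}; Z3 = {Idle, Ack, Done, Req}; fixed.
Sat(E[(halt ∨ ¬crit) U crit]) = {Idle, Ack, Done, Req}
Sat(AX E[(halt ∨ ¬crit) U crit]) = {s : every successor in {Idle, Ack, Done, Req}} = {Ack, Done, Req}
Ack ∈ Sat(AX E[(halt ∨ ¬crit) U crit]) = {Ack, Done, Req}, so the formula holds at Ack.

Yes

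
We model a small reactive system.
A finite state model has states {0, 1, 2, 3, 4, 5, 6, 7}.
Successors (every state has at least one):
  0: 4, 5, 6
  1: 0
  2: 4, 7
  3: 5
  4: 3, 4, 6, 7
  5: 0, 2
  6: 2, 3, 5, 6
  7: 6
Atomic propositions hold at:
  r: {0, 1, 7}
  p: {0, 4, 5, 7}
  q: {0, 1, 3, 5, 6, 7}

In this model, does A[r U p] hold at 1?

Yes

A[r U p]: least fixpoint, start Z0 = Sat(p) = {0, 4, 5, 7}, add states in Sat(r) with every successor in Z. Z1 = {0, 1, 4, 5, 7}; fixed.
Sat(A[r U p]) = {0, 1, 4, 5, 7}
1 ∈ Sat(A[r U p]) = {0, 1, 4, 5, 7}, so the formula holds at 1.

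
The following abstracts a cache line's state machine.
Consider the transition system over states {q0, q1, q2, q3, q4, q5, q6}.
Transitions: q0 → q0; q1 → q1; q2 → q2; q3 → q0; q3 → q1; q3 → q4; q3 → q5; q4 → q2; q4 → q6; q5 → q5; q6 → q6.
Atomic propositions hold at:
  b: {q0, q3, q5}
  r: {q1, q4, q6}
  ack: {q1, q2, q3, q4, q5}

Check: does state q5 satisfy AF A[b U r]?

No

A[b U r]: least fixpoint, start Z0 = Sat(r) = {q1, q4, q6}, add states in Sat(b) with every successor in Z. Already a fixed point.
Sat(A[b U r]) = {q1, q4, q6}
AF A[b U r]: least fixpoint, start Z0 = {q1, q4, q6}, add states with every successor in Z. Already a fixed point.
Sat(AF A[b U r]) = {q1, q4, q6}
q5 ∉ Sat(AF A[b U r]) = {q1, q4, q6}, so the formula does not hold at q5.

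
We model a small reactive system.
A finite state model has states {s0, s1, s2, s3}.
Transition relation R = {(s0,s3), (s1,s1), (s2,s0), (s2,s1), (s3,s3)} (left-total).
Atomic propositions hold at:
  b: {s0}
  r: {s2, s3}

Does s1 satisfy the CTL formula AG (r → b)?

Sat(r → b) = {s0, s1}
AG (r → b): greatest fixpoint, start Z0 = {s0, s1}, keep only states in Sat with every successor in Z. Z1 = {s1}; fixed.
Sat(AG (r → b)) = {s1}
s1 ∈ Sat(AG (r → b)) = {s1}, so the formula holds at s1.

Yes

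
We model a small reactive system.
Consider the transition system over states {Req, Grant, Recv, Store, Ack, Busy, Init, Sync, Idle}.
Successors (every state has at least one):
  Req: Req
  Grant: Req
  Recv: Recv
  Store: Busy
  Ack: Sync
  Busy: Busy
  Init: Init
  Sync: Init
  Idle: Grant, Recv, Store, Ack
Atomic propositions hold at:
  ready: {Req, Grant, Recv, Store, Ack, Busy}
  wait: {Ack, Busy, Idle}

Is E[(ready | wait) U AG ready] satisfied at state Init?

No

Sat(ready | wait) = {Req, Grant, Recv, Store, Ack, Busy, Idle}
AG ready: greatest fixpoint, start Z0 = {Req, Grant, Recv, Store, Ack, Busy}, keep only states in Sat with every successor in Z. Z1 = {Req, Grant, Recv, Store, Busy}; fixed.
Sat(AG ready) = {Req, Grant, Recv, Store, Busy}
E[(ready | wait) U AG ready]: least fixpoint, start Z0 = Sat(AG ready) = {Req, Grant, Recv, Store, Busy}, add states in Sat(ready | wait) with some successor in Z. Z1 = {Req, Grant, Recv, Store, Busy, Idle}; fixed.
Sat(E[(ready | wait) U AG ready]) = {Req, Grant, Recv, Store, Busy, Idle}
Init ∉ Sat(E[(ready | wait) U AG ready]) = {Req, Grant, Recv, Store, Busy, Idle}, so the formula does not hold at Init.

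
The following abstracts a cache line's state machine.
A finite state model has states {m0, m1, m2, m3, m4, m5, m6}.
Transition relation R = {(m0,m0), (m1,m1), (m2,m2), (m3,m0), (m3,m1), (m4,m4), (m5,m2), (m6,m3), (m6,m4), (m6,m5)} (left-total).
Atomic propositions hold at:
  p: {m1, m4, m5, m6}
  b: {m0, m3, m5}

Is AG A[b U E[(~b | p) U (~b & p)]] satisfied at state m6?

No

Sat(~b) = {m1, m2, m4, m6}
Sat(~b | p) = {m1, m2, m4, m5, m6}
Sat(~b & p) = {m1, m4, m6}
E[(~b | p) U (~b & p)]: least fixpoint, start Z0 = Sat((~b & p)) = {m1, m4, m6}, add states in Sat(~b | p) with some successor in Z. Already a fixed point.
Sat(E[(~b | p) U (~b & p)]) = {m1, m4, m6}
A[b U E[(~b | p) U (~b & p)]]: least fixpoint, start Z0 = Sat(E[(~b | p) U (~b & p)]) = {m1, m4, m6}, add states in Sat(b) with every successor in Z. Already a fixed point.
Sat(A[b U E[(~b | p) U (~b & p)]]) = {m1, m4, m6}
AG A[b U E[(~b | p) U (~b & p)]]: greatest fixpoint, start Z0 = {m1, m4, m6}, keep only states in Sat with every successor in Z. Z1 = {m1, m4}; fixed.
Sat(AG A[b U E[(~b | p) U (~b & p)]]) = {m1, m4}
m6 ∉ Sat(AG A[b U E[(~b | p) U (~b & p)]]) = {m1, m4}, so the formula does not hold at m6.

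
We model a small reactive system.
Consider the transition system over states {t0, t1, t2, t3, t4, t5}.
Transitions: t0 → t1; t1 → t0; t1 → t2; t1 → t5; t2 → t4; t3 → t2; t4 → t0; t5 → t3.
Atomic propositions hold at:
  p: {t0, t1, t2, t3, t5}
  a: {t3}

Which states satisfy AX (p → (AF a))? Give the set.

AF a: least fixpoint, start Z0 = {t3}, add states with every successor in Z. Z1 = {t3, t5}; fixed.
Sat(AF a) = {t3, t5}
Sat(p → (AF a)) = {t3, t4, t5}
Sat(AX (p → (AF a))) = {s : every successor in {t3, t4, t5}} = {t2, t5}

{t2, t5}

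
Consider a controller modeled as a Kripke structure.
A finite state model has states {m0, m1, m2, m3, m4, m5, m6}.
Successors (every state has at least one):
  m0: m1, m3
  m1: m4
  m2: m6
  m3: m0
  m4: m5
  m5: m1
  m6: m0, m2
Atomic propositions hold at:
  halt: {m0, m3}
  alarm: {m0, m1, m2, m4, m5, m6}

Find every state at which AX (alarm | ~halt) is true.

{m1, m2, m3, m4, m5, m6}

Sat(~halt) = {m1, m2, m4, m5, m6}
Sat(alarm | ~halt) = {m0, m1, m2, m4, m5, m6}
Sat(AX (alarm | ~halt)) = {s : every successor in {m0, m1, m2, m4, m5, m6}} = {m1, m2, m3, m4, m5, m6}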